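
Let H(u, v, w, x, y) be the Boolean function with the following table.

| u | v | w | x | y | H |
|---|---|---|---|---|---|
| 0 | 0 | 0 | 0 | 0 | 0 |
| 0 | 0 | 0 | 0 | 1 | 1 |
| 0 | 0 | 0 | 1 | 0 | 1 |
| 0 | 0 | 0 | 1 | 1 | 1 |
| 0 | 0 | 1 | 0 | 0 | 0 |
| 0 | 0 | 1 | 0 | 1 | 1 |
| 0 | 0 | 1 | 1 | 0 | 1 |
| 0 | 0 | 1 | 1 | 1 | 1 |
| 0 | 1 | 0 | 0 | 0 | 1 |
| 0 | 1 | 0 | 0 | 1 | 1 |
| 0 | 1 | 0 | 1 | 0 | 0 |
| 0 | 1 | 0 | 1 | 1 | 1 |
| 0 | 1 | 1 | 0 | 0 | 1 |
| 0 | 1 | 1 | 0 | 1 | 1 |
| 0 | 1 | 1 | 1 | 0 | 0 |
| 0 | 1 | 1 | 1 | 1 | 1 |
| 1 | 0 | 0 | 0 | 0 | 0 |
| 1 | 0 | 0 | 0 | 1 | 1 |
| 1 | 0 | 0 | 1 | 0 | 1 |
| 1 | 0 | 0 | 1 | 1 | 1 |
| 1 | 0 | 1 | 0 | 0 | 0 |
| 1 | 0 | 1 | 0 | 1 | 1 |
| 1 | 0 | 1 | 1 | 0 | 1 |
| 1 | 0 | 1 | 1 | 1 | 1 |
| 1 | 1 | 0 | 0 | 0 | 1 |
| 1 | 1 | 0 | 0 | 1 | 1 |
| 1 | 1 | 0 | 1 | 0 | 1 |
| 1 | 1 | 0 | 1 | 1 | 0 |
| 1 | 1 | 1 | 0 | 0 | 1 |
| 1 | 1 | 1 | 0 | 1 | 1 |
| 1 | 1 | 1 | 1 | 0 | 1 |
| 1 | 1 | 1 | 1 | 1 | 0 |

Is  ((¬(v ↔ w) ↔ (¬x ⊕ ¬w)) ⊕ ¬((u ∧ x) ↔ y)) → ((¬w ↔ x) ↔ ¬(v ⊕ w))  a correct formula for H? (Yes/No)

Check the formula against H row by row:
  u=0, v=0, w=0, x=0, y=0: formula gives 0, H = 0 ✓
  u=0, v=0, w=0, x=0, y=1: formula gives 1, H = 1 ✓
  u=0, v=0, w=0, x=1, y=0: formula gives 1, H = 1 ✓
  u=0, v=0, w=0, x=1, y=1: formula gives 1, H = 1 ✓
  …and likewise for the remaining 28 rows.
All 32 rows match — the expression computes H exactly.

Yes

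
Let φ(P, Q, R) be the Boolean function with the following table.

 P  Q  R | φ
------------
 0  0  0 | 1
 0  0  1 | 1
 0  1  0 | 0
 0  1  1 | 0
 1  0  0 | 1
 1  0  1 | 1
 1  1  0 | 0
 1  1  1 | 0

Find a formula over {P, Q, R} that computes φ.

The output is the negation of Q.

φ(P, Q, R) = not Q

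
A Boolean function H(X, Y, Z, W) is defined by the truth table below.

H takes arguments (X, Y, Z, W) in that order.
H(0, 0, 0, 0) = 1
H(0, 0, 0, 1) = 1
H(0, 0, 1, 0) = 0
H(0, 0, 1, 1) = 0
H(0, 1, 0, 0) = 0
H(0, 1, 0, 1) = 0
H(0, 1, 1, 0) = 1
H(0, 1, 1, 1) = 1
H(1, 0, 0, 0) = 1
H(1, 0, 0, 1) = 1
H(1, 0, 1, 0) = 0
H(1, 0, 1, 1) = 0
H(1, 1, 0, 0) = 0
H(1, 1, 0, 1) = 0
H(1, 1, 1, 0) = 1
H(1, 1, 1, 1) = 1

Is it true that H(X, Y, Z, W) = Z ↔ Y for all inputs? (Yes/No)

Check the formula against H row by row:
  X=0, Y=0, Z=0, W=0: formula gives 1, H = 1 ✓
  X=0, Y=0, Z=0, W=1: formula gives 1, H = 1 ✓
  X=0, Y=0, Z=1, W=0: formula gives 0, H = 0 ✓
  X=0, Y=0, Z=1, W=1: formula gives 0, H = 0 ✓
  … (the remaining 12 rows also agree.)
Every row agrees, so the formula is equivalent.

Yes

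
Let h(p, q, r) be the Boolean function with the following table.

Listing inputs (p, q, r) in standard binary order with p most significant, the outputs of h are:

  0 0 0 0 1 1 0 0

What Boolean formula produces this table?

The 1-rows are (1,0,0), (1,0,1). Each contributes one minterm — p·¬q·¬r; p·¬q·r — and their disjunction is a sum-of-products form of h.

h(p, q, r) = ((p & ~q) & ~r) | ((p & ~q) & r)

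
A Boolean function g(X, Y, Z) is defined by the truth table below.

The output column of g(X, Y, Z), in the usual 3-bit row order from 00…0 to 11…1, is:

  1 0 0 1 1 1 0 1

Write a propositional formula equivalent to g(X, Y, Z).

g(X, Y, Z) = NOT ((((NOT X AND NOT Y) AND Z) OR ((NOT X AND Y) AND NOT Z)) OR ((X AND Y) AND NOT Z))

g is 0 on only 3 rows — (0,0,1), (0,1,0), (1,1,0). Writing each as a minterm (¬X·¬Y·Z, ¬X·Y·¬Z, X·Y·¬Z) and OR-ing them characterizes exactly where g=0, so g is the negation of that disjunction.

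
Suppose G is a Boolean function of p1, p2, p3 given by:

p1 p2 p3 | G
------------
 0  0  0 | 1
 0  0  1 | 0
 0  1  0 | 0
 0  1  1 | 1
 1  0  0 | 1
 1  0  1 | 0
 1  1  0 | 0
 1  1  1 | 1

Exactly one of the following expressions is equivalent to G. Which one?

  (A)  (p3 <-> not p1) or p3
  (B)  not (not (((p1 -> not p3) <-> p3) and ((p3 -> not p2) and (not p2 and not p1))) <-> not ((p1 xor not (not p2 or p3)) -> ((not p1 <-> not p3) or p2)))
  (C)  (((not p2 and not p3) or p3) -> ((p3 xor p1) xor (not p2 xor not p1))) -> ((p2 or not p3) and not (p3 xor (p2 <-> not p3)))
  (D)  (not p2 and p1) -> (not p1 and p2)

(A) fails at (0,0,0): the formula yields 0, G is 1.
(B) fails at (0,1,0): the formula yields 1, G is 0.
(D) fails at (0,0,1): the formula yields 1, G is 0.
Only (C) survives; checking it on all 8 rows confirms it matches G.

C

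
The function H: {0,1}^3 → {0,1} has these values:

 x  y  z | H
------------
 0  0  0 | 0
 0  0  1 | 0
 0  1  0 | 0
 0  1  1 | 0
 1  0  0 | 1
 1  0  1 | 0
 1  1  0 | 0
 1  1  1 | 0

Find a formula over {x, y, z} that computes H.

H(x, y, z) = (x and not y) and not z

H is 1 on exactly one input, (1,0,0), whose minterm is x·¬y·¬z. So H is just that conjunction.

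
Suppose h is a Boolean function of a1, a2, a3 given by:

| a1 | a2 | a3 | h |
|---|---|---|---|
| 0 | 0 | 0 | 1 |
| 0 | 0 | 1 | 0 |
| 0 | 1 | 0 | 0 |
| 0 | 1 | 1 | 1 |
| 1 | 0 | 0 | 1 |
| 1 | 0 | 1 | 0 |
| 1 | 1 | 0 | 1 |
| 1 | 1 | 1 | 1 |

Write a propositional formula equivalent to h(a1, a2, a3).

h(a1, a2, a3) = ((((a1' · a2') · a3) + ((a1' · a2) · a3')) + ((a1 · a2') · a3))'

h is 0 on only 3 rows — (0,0,1), (0,1,0), (1,0,1). Writing each as a minterm (¬a1·¬a2·a3, ¬a1·a2·¬a3, a1·¬a2·a3) and OR-ing them characterizes exactly where h=0, so h is the negation of that disjunction.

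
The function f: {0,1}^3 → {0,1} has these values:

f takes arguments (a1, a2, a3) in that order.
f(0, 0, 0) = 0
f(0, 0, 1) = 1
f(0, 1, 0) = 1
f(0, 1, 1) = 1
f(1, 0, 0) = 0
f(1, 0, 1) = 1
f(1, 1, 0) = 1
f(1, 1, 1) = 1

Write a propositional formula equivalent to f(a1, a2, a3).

There are just 2 zero rows: (0,0,0), (1,0,0). Their minterms are ¬a1·¬a2·¬a3, a1·¬a2·¬a3; the OR of those covers precisely the 0-outputs, and negating it yields f.

f(a1, a2, a3) = ~(((~a1 & ~a2) & ~a3) | ((a1 & ~a2) & ~a3))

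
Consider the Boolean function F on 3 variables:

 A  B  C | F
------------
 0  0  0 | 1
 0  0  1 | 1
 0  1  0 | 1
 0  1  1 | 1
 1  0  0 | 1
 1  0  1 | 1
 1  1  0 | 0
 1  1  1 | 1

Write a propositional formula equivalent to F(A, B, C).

F(A, B, C) = ¬((A ∧ B) ∧ ¬C)

F is 0 on exactly one input, (1,1,0), whose minterm is A·B·¬C. So F is the negation of that single conjunction.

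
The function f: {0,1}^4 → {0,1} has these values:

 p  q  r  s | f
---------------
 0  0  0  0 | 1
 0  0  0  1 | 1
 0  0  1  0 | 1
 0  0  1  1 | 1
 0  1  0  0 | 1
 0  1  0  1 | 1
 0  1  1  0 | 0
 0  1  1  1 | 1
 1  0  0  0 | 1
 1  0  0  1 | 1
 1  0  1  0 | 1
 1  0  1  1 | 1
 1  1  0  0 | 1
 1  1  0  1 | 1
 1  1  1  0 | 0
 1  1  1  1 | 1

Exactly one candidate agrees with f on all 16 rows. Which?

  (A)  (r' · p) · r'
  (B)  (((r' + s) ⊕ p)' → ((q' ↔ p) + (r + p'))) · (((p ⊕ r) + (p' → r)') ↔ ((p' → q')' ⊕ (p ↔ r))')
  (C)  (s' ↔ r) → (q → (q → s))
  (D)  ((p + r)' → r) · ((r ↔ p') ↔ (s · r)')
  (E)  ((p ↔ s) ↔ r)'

C

(A) fails at (0,0,0,0): the formula yields 0, f is 1.
(B) fails at (0,0,0,0): the formula yields 0, f is 1.
(D) fails at (0,0,0,0): the formula yields 0, f is 1.
(E) fails at (0,0,0,1): the formula yields 0, f is 1.
(C) is the remaining candidate, and it agrees with f on all 16 inputs.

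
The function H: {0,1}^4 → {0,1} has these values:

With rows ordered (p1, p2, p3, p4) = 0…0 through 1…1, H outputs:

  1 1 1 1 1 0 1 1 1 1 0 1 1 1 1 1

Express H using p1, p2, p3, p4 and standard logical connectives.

There are just 2 zero rows: (0,1,0,1), (1,0,1,0). Their minterms are ¬p1·p2·¬p3·p4, p1·¬p2·p3·¬p4; the OR of those covers precisely the 0-outputs, and negating it yields H.

H(p1, p2, p3, p4) = not ((((not p1 and p2) and not p3) and p4) or (((p1 and not p2) and p3) and not p4))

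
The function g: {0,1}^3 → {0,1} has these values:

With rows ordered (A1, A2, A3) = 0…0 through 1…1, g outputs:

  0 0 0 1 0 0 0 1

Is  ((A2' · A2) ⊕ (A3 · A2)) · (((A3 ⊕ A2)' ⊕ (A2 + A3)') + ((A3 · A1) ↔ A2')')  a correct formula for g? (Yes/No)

Yes

Test each input against both g and the formula:
  A1=0, A2=0, A3=0: formula gives 0, g = 0 ✓
  A1=0, A2=0, A3=1: formula gives 0, g = 0 ✓
  A1=0, A2=1, A3=0: formula gives 0, g = 0 ✓
  A1=0, A2=1, A3=1: formula gives 1, g = 1 ✓
  A1=1, A2=0, A3=0: formula gives 0, g = 0 ✓
  … (the remaining 3 rows also agree.)
No disagreement on any input; they are logically equivalent.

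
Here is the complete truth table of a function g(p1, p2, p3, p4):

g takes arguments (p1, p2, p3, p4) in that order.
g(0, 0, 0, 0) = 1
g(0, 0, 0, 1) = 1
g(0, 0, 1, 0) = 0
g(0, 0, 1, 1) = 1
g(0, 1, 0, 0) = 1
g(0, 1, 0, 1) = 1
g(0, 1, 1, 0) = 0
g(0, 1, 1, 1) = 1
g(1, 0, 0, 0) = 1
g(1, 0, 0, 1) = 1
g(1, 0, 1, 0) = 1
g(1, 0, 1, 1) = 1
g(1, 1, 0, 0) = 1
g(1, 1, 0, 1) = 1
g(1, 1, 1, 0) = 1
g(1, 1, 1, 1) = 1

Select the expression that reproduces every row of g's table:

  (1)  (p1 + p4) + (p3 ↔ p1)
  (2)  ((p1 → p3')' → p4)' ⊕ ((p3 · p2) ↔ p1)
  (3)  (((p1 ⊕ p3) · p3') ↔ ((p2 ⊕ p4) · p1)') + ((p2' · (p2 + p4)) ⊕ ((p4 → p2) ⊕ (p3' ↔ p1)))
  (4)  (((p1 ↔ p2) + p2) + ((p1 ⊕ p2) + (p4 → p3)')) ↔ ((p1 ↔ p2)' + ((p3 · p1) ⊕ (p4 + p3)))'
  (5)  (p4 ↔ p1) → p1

(2) fails at (0,0,1,0): the formula yields 1, g is 0.
(3) fails at (0,0,1,1): the formula yields 0, g is 1.
(4) fails at (0,0,0,1): the formula yields 0, g is 1.
(5) fails at (0,0,0,0): the formula yields 0, g is 1.
Only (1) survives; checking it on all 16 rows confirms it matches g.

1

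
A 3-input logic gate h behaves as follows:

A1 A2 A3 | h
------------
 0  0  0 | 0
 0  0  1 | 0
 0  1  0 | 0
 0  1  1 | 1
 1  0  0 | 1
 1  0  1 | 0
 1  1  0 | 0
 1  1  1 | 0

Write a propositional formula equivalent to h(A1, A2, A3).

h(A1, A2, A3) = ((~A1 & A2) & A3) | ((A1 & ~A2) & ~A3)

The 1-rows are (0,1,1), (1,0,0). Each contributes one minterm — ¬A1·A2·A3; A1·¬A2·¬A3 — and their disjunction is a sum-of-products form of h.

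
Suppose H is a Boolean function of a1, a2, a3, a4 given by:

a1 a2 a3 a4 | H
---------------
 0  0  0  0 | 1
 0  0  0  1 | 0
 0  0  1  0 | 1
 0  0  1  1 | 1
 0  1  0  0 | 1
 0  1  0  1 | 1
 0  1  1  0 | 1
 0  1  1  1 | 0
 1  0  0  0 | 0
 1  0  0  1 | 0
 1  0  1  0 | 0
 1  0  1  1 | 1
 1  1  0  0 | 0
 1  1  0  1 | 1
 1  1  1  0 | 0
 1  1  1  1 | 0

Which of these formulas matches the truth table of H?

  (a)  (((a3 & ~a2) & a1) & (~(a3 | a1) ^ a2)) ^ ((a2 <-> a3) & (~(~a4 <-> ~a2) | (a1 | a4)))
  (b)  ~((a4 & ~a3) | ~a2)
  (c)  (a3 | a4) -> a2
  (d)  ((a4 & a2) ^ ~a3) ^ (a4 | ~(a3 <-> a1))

d

(a) fails at (0,0,0,0): the formula yields 0, H is 1.
(b) fails at (0,0,0,0): the formula yields 0, H is 1.
(c) fails at (0,0,1,0): the formula yields 0, H is 1.
That leaves (d). Evaluating it on every row reproduces the table of H exactly.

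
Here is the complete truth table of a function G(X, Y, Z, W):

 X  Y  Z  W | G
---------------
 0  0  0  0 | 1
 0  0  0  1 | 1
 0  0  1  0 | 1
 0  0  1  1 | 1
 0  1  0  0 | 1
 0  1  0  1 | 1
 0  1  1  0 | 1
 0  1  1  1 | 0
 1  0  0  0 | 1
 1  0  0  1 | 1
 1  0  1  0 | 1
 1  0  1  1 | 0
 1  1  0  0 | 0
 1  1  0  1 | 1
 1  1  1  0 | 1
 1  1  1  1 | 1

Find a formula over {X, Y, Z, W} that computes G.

G(X, Y, Z, W) = ¬(((((¬X ∧ Y) ∧ Z) ∧ W) ∨ (((X ∧ ¬Y) ∧ Z) ∧ W)) ∨ (((X ∧ Y) ∧ ¬Z) ∧ ¬W))

G is 0 on only 3 rows — (0,1,1,1), (1,0,1,1), (1,1,0,0). Writing each as a minterm (¬X·Y·Z·W, X·¬Y·Z·W, X·Y·¬Z·¬W) and OR-ing them characterizes exactly where G=0, so G is the negation of that disjunction.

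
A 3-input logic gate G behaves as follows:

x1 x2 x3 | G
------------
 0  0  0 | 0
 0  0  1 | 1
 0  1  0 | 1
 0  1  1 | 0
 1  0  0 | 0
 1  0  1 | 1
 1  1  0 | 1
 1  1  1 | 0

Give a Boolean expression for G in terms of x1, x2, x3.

G=1 on 4 inputs: (0,0,1), (0,1,0), (1,0,1), (1,1,0). Reading each as a conjunction of literals (¬x1·¬x2·x3, ¬x1·x2·¬x3, x1·¬x2·x3, x1·x2·¬x3) and taking the OR gives the canonical DNF.

G(x1, x2, x3) = ((((NOT x1 AND NOT x2) AND x3) OR ((NOT x1 AND x2) AND NOT x3)) OR ((x1 AND NOT x2) AND x3)) OR ((x1 AND x2) AND NOT x3)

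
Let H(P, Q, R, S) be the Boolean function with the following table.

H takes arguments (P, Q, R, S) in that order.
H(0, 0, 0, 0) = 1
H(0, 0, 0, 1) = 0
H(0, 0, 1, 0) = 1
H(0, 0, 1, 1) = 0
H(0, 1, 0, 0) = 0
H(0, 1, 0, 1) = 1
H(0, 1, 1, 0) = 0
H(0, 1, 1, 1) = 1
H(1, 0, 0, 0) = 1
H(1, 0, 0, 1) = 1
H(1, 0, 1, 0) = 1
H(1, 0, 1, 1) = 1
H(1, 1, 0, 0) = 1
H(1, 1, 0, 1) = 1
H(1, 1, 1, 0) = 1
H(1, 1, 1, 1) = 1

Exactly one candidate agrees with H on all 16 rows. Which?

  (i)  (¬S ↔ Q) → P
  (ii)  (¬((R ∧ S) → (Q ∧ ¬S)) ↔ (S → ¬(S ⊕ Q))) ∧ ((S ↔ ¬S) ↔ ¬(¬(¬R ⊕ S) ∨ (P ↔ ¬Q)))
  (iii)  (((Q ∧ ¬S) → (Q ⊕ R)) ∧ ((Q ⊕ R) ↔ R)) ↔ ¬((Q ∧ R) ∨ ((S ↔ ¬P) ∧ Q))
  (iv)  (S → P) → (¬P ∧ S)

i

(ii) disagrees with H on (0,0,0,0) (formula → 0, table → 1); rule it out.
(iii) disagrees with H on (0,0,0,1) (formula → 1, table → 0); rule it out.
(iv) disagrees with H on (0,0,0,0) (formula → 0, table → 1); rule it out.
(i) is the remaining candidate, and it agrees with H on all 16 inputs.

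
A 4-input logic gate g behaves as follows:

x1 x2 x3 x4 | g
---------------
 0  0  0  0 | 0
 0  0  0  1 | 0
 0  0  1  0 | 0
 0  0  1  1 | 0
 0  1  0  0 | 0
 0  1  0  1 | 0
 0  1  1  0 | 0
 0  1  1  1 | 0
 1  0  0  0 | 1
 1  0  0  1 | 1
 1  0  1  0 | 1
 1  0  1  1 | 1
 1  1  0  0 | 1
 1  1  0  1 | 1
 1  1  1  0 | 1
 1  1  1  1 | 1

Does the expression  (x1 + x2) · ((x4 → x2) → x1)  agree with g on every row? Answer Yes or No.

Yes

Test each input against both g and the formula:
  x1=0, x2=0, x3=0, x4=0: formula gives 0, g = 0 ✓
  x1=0, x2=0, x3=0, x4=1: formula gives 0, g = 0 ✓
  x1=0, x2=0, x3=1, x4=0: formula gives 0, g = 0 ✓
  x1=0, x2=0, x3=1, x4=1: formula gives 0, g = 0 ✓
  …and likewise for the remaining 12 rows.
Every row agrees, so the formula is equivalent.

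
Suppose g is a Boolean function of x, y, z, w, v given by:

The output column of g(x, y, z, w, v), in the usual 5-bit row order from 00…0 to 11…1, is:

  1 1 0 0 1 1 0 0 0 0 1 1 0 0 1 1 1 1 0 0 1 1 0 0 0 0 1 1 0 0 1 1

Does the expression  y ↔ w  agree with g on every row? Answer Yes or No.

Test each input against both g and the formula:
  x=0, y=0, z=0, w=0, v=0: formula gives 1, g = 1 ✓
  x=0, y=0, z=0, w=0, v=1: formula gives 1, g = 1 ✓
  x=0, y=0, z=0, w=1, v=0: formula gives 0, g = 0 ✓
  x=0, y=0, z=0, w=1, v=1: formula gives 0, g = 0 ✓
  …and likewise for the remaining 28 rows.
All 32 rows match — the expression computes g exactly.

Yes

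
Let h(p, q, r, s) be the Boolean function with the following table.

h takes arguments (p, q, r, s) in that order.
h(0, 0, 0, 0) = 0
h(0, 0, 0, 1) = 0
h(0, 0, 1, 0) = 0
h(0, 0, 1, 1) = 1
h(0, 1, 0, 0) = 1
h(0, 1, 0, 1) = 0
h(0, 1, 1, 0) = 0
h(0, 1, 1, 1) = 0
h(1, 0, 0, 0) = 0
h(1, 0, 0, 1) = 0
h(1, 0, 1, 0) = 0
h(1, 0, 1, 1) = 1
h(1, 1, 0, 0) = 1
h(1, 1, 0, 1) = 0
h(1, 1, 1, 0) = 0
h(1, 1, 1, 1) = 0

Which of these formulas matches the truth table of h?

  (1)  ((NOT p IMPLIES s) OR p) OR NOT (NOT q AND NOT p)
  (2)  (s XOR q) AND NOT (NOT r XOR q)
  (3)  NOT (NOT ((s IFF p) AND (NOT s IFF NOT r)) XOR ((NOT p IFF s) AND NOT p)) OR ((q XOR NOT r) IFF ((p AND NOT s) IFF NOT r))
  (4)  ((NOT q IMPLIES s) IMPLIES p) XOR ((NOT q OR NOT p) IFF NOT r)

2

(1) disagrees with h on (0,0,0,1) (formula → 1, table → 0); rule it out.
(3) disagrees with h on (0,0,0,0) (formula → 1, table → 0); rule it out.
(4) disagrees with h on (0,0,0,1) (formula → 1, table → 0); rule it out.
That leaves (2). Evaluating it on every row reproduces the table of h exactly.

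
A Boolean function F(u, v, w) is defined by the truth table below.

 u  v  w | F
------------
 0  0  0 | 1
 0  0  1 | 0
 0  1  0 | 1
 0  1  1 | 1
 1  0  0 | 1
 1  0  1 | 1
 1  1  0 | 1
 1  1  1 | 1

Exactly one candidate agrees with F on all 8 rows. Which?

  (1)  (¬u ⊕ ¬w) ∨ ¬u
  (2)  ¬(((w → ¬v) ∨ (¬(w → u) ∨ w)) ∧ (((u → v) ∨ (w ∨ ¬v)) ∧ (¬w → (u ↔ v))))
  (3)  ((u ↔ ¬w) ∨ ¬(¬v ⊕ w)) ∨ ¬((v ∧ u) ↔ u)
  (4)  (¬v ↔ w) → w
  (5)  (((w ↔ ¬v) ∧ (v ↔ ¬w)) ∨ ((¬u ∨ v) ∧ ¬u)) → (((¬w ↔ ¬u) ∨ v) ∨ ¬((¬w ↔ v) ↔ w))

(1): at (0,0,1) it gives 1, but F = 0 — eliminated.
(2): at (0,0,0) it gives 0, but F = 1 — eliminated.
(3): at (0,0,0) it gives 0, but F = 1 — eliminated.
(4): at (0,0,1) it gives 1, but F = 0 — eliminated.
That leaves (5). Evaluating it on every row reproduces the table of F exactly.

5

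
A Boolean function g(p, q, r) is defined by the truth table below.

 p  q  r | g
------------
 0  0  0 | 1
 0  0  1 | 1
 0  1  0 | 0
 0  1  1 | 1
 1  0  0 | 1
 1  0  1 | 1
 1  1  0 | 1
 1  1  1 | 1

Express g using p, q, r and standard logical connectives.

g(p, q, r) = ~((~p & q) & ~r)

g is 0 on exactly one input, (0,1,0), whose minterm is ¬p·q·¬r. So g is the negation of that single conjunction.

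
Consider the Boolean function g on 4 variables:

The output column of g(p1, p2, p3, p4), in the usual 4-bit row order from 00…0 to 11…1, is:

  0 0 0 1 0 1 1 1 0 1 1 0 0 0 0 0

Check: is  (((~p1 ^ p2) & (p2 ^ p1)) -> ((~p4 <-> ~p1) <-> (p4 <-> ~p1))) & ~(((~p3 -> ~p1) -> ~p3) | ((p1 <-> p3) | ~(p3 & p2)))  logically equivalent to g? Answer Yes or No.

Evaluate (((~p1 ^ p2) & (p2 ^ p1)) -> ((~p4 <-> ~p1) <-> (p4 <-> ~p1))) & ~(((~p3 -> ~p1) -> ~p3) | ((p1 <-> p3) | ~(p3 & p2))) on each row and compare to g:
  p1=0, p2=0, p3=0, p4=0: formula gives 0, g = 0 ✓
  p1=0, p2=0, p3=0, p4=1: formula gives 0, g = 0 ✓
  p1=0, p2=0, p3=1, p4=0: formula gives 0, g = 0 ✓
  p1=0, p2=0, p3=1, p4=1: formula gives 0, but g = 1 ✗
Row (0,0,1,1) is a counterexample, so the formula is not equivalent to g.

No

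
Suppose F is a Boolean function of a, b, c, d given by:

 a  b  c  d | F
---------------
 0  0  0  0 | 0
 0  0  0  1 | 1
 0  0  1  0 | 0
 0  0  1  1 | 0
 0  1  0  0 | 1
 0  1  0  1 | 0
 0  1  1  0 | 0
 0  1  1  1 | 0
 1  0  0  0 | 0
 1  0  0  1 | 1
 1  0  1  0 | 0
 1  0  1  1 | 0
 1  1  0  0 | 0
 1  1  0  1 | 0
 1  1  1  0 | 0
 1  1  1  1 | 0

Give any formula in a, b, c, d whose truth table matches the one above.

The 1-rows are (0,0,0,1), (0,1,0,0), (1,0,0,1). Each contributes one minterm — ¬a·¬b·¬c·d; ¬a·b·¬c·¬d; a·¬b·¬c·d — and their disjunction is a sum-of-products form of F.

F(a, b, c, d) = ((((~a & ~b) & ~c) & d) | (((~a & b) & ~c) & ~d)) | (((a & ~b) & ~c) & d)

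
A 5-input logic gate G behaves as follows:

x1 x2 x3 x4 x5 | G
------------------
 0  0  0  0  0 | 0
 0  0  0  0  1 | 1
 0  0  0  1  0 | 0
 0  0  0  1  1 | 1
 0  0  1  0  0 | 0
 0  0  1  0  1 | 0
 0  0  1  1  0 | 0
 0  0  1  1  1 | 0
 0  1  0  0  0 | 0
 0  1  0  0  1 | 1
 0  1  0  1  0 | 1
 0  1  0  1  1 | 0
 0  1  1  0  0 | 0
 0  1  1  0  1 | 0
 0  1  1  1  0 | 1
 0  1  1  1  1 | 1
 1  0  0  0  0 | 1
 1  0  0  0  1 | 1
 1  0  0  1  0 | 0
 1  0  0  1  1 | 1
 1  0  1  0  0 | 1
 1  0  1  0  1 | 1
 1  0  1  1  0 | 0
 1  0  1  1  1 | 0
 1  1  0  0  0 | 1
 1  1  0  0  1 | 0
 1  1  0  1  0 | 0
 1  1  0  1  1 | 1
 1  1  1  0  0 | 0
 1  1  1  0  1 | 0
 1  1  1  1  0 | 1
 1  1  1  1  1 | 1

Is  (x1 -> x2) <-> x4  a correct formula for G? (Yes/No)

Check the formula against G row by row:
  x1=0, x2=0, x3=0, x4=0, x5=0: formula gives 0, G = 0 ✓
  x1=0, x2=0, x3=0, x4=0, x5=1: formula gives 0, but G = 1 ✗
Since they disagree at (0,0,0,0,1), the expression is not a correct formula for G.

No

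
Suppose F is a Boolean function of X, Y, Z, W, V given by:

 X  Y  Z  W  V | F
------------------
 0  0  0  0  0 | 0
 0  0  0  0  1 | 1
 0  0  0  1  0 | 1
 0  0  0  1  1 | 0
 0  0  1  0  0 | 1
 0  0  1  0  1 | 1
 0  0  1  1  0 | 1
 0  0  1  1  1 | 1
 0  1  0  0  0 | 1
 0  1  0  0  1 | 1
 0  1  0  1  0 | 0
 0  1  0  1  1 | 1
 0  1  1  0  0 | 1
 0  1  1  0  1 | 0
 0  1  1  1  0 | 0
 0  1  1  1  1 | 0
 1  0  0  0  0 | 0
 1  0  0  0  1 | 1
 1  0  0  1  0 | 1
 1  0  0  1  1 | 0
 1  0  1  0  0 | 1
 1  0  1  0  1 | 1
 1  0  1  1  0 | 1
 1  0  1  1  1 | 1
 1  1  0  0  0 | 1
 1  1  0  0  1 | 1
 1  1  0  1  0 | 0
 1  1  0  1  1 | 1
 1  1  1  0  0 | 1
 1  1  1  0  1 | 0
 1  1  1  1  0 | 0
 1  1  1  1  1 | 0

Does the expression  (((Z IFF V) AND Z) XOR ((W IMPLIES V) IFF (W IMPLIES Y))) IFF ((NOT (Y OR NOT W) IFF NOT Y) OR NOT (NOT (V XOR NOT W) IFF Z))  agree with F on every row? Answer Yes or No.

Yes

Evaluate (((Z IFF V) AND Z) XOR ((W IMPLIES V) IFF (W IMPLIES Y))) IFF ((NOT (Y OR NOT W) IFF NOT Y) OR NOT (NOT (V XOR NOT W) IFF Z)) on each row and compare to F:
  X=0, Y=0, Z=0, W=0, V=0: formula gives 0, F = 0 ✓
  X=0, Y=0, Z=0, W=0, V=1: formula gives 1, F = 1 ✓
  X=0, Y=0, Z=0, W=1, V=0: formula gives 1, F = 1 ✓
  X=0, Y=0, Z=0, W=1, V=1: formula gives 0, F = 0 ✓
  … (the remaining 28 rows also agree.)
Every row agrees, so the formula is equivalent.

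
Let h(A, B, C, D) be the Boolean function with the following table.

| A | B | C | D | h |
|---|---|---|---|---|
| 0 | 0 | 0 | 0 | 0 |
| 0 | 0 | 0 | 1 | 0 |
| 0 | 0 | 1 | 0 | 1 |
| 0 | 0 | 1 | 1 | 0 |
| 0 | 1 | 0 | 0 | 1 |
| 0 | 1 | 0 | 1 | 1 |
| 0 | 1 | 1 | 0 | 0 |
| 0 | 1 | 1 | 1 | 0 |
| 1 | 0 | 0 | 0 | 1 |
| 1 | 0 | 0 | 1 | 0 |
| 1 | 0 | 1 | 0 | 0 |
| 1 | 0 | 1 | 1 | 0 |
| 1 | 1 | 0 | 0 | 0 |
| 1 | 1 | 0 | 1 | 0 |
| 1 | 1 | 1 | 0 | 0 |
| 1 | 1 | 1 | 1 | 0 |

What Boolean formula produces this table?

h(A, B, C, D) = (((((¬A ∧ ¬B) ∧ C) ∧ ¬D) ∨ (((¬A ∧ B) ∧ ¬C) ∧ ¬D)) ∨ (((¬A ∧ B) ∧ ¬C) ∧ D)) ∨ (((A ∧ ¬B) ∧ ¬C) ∧ ¬D)

h=1 on 4 inputs: (0,0,1,0), (0,1,0,0), (0,1,0,1), (1,0,0,0). Reading each as a conjunction of literals (¬A·¬B·C·¬D, ¬A·B·¬C·¬D, ¬A·B·¬C·D, A·¬B·¬C·¬D) and taking the OR gives the canonical DNF.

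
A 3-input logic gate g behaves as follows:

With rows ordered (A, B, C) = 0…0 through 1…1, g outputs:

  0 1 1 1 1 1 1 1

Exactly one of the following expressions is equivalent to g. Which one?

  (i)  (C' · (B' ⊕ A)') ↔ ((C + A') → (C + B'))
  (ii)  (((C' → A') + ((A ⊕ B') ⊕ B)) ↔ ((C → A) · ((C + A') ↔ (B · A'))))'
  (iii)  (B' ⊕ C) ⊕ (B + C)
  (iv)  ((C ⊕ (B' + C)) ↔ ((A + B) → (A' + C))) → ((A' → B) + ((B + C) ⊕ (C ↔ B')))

iv

(i) disagrees with g on (0,0,1) (formula → 0, table → 1); rule it out.
(ii) disagrees with g on (0,0,0) (formula → 1, table → 0); rule it out.
(iii) disagrees with g on (0,0,0) (formula → 1, table → 0); rule it out.
That leaves (iv). Evaluating it on every row reproduces the table of g exactly.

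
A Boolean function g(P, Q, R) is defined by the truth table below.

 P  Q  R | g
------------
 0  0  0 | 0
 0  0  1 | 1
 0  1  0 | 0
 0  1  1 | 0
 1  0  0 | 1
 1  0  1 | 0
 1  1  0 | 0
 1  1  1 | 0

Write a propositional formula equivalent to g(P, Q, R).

g(P, Q, R) = ((not P and not Q) and R) or ((P and not Q) and not R)

g=1 on 2 inputs: (0,0,1), (1,0,0). Reading each as a conjunction of literals (¬P·¬Q·R, P·¬Q·¬R) and taking the OR gives the canonical DNF.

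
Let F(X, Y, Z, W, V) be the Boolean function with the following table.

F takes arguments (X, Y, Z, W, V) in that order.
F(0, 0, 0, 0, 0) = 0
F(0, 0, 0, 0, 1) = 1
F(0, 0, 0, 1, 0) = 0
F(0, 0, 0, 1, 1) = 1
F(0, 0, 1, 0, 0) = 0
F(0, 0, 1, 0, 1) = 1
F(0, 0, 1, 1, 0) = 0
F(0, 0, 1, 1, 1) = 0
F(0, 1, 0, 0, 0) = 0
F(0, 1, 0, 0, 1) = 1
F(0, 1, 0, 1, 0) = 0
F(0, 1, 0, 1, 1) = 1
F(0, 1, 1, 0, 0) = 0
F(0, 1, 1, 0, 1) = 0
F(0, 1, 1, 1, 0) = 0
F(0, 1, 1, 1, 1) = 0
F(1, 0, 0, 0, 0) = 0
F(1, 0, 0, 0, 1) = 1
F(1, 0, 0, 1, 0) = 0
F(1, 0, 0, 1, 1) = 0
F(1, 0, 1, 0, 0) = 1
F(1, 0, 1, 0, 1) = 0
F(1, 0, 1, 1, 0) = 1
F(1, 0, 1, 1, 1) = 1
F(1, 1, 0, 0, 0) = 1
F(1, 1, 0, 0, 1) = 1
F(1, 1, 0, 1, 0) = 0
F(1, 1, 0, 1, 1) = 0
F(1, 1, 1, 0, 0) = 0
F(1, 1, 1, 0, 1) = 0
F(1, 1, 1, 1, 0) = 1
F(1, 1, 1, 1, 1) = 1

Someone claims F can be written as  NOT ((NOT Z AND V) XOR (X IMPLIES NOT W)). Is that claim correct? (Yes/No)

No

Check the formula against F row by row:
  X=0, Y=0, Z=0, W=0, V=0: formula gives 0, F = 0 ✓
  X=0, Y=0, Z=0, W=0, V=1: formula gives 1, F = 1 ✓
  X=0, Y=0, Z=0, W=1, V=0: formula gives 0, F = 0 ✓
  X=0, Y=0, Z=0, W=1, V=1: formula gives 1, F = 1 ✓
  …
  X=0, Y=0, Z=1, W=0, V=1: formula gives 0, but F = 1 ✗
Since they disagree at (0,0,1,0,1), the expression is not a correct formula for F.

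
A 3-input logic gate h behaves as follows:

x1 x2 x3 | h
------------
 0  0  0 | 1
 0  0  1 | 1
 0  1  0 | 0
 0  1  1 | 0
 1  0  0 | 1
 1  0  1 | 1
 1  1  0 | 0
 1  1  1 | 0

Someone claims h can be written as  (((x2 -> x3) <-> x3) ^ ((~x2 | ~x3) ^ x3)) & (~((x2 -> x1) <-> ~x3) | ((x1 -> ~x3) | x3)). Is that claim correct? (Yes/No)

Yes

Check the formula against h row by row:
  x1=0, x2=0, x3=0: formula gives 1, h = 1 ✓
  x1=0, x2=0, x3=1: formula gives 1, h = 1 ✓
  x1=0, x2=1, x3=0: formula gives 0, h = 0 ✓
  x1=0, x2=1, x3=1: formula gives 0, h = 0 ✓
  x1=1, x2=0, x3=0: formula gives 1, h = 1 ✓
  … (the remaining 3 rows also agree.)
No disagreement on any input; they are logically equivalent.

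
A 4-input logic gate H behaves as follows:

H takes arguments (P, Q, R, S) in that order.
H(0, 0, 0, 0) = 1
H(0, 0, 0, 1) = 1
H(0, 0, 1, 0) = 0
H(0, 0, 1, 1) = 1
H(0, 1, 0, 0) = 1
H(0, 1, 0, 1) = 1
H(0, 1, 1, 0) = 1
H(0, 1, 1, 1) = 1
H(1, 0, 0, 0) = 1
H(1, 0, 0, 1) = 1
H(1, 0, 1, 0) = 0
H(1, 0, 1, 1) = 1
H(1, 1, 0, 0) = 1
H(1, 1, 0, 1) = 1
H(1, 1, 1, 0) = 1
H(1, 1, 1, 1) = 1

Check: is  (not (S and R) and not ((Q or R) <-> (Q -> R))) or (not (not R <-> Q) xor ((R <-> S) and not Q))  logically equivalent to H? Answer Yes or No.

Yes

Check the formula against H row by row:
  P=0, Q=0, R=0, S=0: formula gives 1, H = 1 ✓
  P=0, Q=0, R=0, S=1: formula gives 1, H = 1 ✓
  P=0, Q=0, R=1, S=0: formula gives 0, H = 0 ✓
  P=0, Q=0, R=1, S=1: formula gives 1, H = 1 ✓
  … (the remaining 12 rows also agree.)
All 16 rows match — the expression computes H exactly.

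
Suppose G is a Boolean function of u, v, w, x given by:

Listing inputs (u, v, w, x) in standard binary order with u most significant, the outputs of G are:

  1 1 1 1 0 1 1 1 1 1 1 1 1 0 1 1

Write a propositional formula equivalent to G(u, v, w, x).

The 0-rows are (0,1,0,0), (1,1,0,1). Take each as a conjunction (¬u·v·¬w·¬x, u·v·¬w·x), form their disjunction, and complement — that gives a formula that is 1 everywhere G is.

G(u, v, w, x) = ¬((((¬u ∧ v) ∧ ¬w) ∧ ¬x) ∨ (((u ∧ v) ∧ ¬w) ∧ x))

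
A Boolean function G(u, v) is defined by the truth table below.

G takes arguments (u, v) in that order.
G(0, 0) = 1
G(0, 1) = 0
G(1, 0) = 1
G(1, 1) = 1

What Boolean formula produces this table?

This is v → u (false only at 0,1).

G(u, v) = v -> u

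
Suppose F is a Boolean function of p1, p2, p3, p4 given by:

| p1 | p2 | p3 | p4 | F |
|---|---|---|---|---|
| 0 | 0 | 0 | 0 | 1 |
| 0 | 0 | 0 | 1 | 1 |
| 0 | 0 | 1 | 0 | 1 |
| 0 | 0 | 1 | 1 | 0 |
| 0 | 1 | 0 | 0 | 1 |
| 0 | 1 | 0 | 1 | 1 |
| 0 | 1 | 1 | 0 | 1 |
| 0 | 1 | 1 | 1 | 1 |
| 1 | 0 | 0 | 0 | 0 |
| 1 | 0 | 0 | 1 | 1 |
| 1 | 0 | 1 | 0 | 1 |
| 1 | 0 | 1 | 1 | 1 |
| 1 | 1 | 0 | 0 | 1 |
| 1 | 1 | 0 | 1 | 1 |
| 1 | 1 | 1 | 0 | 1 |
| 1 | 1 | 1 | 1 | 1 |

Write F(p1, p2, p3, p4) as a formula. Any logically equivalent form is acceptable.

F(p1, p2, p3, p4) = ~((((~p1 & ~p2) & p3) & p4) | (((p1 & ~p2) & ~p3) & ~p4))

The 0-rows are (0,0,1,1), (1,0,0,0). Take each as a conjunction (¬p1·¬p2·p3·p4, p1·¬p2·¬p3·¬p4), form their disjunction, and complement — that gives a formula that is 1 everywhere F is.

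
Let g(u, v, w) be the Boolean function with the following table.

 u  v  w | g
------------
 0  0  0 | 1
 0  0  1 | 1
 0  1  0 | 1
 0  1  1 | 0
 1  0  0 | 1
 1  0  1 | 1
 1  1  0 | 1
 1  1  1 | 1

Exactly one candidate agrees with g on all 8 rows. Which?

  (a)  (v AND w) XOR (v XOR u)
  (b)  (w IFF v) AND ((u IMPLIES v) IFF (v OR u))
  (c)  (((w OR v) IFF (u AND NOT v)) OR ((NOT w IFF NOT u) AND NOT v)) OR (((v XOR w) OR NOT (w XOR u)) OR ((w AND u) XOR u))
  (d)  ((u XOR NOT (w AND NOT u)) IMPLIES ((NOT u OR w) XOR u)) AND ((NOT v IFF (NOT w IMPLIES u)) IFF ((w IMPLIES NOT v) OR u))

c

(a) fails at (0,0,0): the formula yields 0, g is 1.
(b) fails at (0,0,0): the formula yields 0, g is 1.
(d) fails at (0,0,0): the formula yields 0, g is 1.
Only (c) survives; checking it on all 8 rows confirms it matches g.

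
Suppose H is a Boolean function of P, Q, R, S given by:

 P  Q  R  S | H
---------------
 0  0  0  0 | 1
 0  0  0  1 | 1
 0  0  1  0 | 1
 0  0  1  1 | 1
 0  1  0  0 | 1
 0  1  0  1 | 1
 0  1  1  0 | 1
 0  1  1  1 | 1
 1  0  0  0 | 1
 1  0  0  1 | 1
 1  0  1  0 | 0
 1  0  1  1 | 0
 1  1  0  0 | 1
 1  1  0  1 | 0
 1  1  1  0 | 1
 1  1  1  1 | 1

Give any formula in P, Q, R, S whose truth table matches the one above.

H is 0 on only 3 rows — (1,0,1,0), (1,0,1,1), (1,1,0,1). Writing each as a minterm (P·¬Q·R·¬S, P·¬Q·R·S, P·Q·¬R·S) and OR-ing them characterizes exactly where H=0, so H is the negation of that disjunction.

H(P, Q, R, S) = ¬(((((P ∧ ¬Q) ∧ R) ∧ ¬S) ∨ (((P ∧ ¬Q) ∧ R) ∧ S)) ∨ (((P ∧ Q) ∧ ¬R) ∧ S))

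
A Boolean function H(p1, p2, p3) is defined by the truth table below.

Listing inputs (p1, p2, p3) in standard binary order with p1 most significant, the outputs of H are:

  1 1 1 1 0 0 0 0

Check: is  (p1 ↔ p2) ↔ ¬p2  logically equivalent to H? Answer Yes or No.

Yes

Test each input against both H and the formula:
  p1=0, p2=0, p3=0: formula gives 1, H = 1 ✓
  p1=0, p2=0, p3=1: formula gives 1, H = 1 ✓
  p1=0, p2=1, p3=0: formula gives 1, H = 1 ✓
  p1=0, p2=1, p3=1: formula gives 1, H = 1 ✓
  p1=1, p2=0, p3=0: formula gives 0, H = 0 ✓
  … (the remaining 3 rows also agree.)
No disagreement on any input; they are logically equivalent.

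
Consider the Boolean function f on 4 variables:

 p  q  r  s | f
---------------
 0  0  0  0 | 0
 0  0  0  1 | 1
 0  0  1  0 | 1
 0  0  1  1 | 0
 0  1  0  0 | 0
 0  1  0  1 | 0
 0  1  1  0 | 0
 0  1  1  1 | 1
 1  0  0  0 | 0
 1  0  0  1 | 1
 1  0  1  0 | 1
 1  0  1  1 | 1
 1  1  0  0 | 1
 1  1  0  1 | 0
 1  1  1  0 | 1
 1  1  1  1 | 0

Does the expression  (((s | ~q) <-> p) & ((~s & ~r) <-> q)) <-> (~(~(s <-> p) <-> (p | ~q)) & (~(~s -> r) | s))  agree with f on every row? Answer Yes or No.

Evaluate (((s | ~q) <-> p) & ((~s & ~r) <-> q)) <-> (~(~(s <-> p) <-> (p | ~q)) & (~(~s -> r) | s)) on each row and compare to f:
  p=0, q=0, r=0, s=0: formula gives 0, f = 0 ✓
  p=0, q=0, r=0, s=1: formula gives 1, f = 1 ✓
  p=0, q=0, r=1, s=0: formula gives 1, f = 1 ✓
  p=0, q=0, r=1, s=1: formula gives 1, but f = 0 ✗
A single disagreement suffices: at (0,0,1,1) they differ, so the formula does not compute f.

No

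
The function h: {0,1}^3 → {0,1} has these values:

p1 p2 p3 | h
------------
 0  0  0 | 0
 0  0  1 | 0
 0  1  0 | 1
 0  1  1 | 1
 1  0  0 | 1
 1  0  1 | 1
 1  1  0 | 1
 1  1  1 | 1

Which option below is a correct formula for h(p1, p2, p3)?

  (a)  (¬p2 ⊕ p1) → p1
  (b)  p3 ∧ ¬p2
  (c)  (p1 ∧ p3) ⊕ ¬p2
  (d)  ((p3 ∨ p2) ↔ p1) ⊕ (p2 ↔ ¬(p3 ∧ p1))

(b): at (0,0,1) it gives 1, but h = 0 — eliminated.
(c): at (0,0,0) it gives 1, but h = 0 — eliminated.
(d): at (0,0,0) it gives 1, but h = 0 — eliminated.
(a) is the remaining candidate, and it agrees with h on all 8 inputs.

a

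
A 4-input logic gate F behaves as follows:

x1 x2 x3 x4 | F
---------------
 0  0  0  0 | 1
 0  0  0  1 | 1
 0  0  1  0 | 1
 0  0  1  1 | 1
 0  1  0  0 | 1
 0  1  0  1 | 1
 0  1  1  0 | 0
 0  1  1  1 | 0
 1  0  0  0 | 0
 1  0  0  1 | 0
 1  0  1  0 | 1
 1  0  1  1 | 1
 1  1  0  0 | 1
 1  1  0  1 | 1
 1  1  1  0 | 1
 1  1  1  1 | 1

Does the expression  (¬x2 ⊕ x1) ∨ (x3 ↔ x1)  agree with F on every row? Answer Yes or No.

Yes

Test each input against both F and the formula:
  x1=0, x2=0, x3=0, x4=0: formula gives 1, F = 1 ✓
  x1=0, x2=0, x3=0, x4=1: formula gives 1, F = 1 ✓
  x1=0, x2=0, x3=1, x4=0: formula gives 1, F = 1 ✓
  x1=0, x2=0, x3=1, x4=1: formula gives 1, F = 1 ✓
  … (the remaining 12 rows also agree.)
Every row agrees, so the formula is equivalent.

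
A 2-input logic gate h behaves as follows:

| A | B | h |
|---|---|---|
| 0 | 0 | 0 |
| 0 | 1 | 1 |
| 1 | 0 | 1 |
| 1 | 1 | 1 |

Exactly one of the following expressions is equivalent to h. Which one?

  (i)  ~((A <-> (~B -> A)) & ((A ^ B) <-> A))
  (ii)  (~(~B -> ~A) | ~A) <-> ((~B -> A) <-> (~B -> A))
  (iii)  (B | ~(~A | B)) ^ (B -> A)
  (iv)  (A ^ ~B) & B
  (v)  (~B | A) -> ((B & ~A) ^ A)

(i) fails at (1,0): the formula yields 0, h is 1.
(ii) fails at (0,0): the formula yields 1, h is 0.
(iii) fails at (0,0): the formula yields 1, h is 0.
(iv) fails at (0,1): the formula yields 0, h is 1.
That leaves (v). Evaluating it on every row reproduces the table of h exactly.

v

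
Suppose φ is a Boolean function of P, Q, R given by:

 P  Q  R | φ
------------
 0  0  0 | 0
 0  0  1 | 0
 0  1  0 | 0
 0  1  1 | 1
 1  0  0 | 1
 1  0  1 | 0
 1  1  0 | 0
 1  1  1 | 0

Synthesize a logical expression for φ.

φ(P, Q, R) = ((P' · Q) · R) + ((P · Q') · R')

φ=1 on 2 inputs: (0,1,1), (1,0,0). Reading each as a conjunction of literals (¬P·Q·R, P·¬Q·¬R) and taking the OR gives the canonical DNF.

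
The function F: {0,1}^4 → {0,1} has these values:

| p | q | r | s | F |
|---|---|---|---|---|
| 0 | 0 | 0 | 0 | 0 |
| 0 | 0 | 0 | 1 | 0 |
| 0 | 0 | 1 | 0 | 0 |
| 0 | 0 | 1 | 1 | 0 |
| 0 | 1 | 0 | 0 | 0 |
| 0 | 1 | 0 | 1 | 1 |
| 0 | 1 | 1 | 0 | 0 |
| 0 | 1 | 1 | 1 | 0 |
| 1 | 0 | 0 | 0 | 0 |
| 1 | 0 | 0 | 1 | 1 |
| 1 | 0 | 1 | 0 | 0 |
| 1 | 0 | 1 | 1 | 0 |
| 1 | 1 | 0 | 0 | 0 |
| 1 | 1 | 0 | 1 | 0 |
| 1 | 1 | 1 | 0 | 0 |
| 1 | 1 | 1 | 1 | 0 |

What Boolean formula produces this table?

Collect the rows where F=1 — (0,1,0,1), (1,0,0,1) — and write one minterm per row: ¬p·q·¬r·s, p·¬q·¬r·s. Their union (logical OR) reproduces the table exactly.

F(p, q, r, s) = (((p' · q) · r') · s) + (((p · q') · r') · s)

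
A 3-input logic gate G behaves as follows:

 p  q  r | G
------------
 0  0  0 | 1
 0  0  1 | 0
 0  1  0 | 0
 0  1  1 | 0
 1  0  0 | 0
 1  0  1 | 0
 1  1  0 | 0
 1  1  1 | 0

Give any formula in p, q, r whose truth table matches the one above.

G(p, q, r) = ~((p | q) | r)

The output is 1 only when every input is 0 — NOR of all inputs.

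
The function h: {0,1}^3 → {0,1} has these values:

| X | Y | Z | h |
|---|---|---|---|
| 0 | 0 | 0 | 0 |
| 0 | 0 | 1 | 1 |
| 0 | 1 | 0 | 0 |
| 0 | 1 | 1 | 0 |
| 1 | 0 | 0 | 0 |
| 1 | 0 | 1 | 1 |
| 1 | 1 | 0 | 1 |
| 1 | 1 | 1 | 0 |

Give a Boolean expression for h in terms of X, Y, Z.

The 1-rows are (0,0,1), (1,0,1), (1,1,0). Each contributes one minterm — ¬X·¬Y·Z; X·¬Y·Z; X·Y·¬Z — and their disjunction is a sum-of-products form of h.

h(X, Y, Z) = (((NOT X AND NOT Y) AND Z) OR ((X AND NOT Y) AND Z)) OR ((X AND Y) AND NOT Z)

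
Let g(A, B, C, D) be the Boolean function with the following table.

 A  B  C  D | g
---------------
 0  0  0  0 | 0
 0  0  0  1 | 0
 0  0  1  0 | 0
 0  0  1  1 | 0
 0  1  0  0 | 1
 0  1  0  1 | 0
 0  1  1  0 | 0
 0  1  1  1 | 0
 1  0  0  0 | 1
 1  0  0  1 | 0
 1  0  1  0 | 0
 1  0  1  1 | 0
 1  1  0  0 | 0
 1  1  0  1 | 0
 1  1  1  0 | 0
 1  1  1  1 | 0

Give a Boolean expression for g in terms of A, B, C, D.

g(A, B, C, D) = (((NOT A AND B) AND NOT C) AND NOT D) OR (((A AND NOT B) AND NOT C) AND NOT D)

Collect the rows where g=1 — (0,1,0,0), (1,0,0,0) — and write one minterm per row: ¬A·B·¬C·¬D, A·¬B·¬C·¬D. Their union (logical OR) reproduces the table exactly.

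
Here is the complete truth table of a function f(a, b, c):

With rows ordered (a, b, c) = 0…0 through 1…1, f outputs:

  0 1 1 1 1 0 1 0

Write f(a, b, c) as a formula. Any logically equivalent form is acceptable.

f is 0 on only 3 rows — (0,0,0), (1,0,1), (1,1,1). Writing each as a minterm (¬a·¬b·¬c, a·¬b·c, a·b·c) and OR-ing them characterizes exactly where f=0, so f is the negation of that disjunction.

f(a, b, c) = not ((((not a and not b) and not c) or ((a and not b) and c)) or ((a and b) and c))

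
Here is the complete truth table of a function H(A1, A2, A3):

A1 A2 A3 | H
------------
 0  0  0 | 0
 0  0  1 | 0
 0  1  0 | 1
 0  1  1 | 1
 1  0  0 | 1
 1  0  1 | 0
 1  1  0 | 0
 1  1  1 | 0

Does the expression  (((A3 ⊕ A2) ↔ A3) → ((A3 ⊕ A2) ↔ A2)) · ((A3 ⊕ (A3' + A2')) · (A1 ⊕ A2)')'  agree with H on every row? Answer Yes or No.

Yes

Test each input against both H and the formula:
  A1=0, A2=0, A3=0: formula gives 0, H = 0 ✓
  A1=0, A2=0, A3=1: formula gives 0, H = 0 ✓
  A1=0, A2=1, A3=0: formula gives 1, H = 1 ✓
  A1=0, A2=1, A3=1: formula gives 1, H = 1 ✓
  A1=1, A2=0, A3=0: formula gives 1, H = 1 ✓
  …and likewise for the remaining 3 rows.
All 8 rows match — the expression computes H exactly.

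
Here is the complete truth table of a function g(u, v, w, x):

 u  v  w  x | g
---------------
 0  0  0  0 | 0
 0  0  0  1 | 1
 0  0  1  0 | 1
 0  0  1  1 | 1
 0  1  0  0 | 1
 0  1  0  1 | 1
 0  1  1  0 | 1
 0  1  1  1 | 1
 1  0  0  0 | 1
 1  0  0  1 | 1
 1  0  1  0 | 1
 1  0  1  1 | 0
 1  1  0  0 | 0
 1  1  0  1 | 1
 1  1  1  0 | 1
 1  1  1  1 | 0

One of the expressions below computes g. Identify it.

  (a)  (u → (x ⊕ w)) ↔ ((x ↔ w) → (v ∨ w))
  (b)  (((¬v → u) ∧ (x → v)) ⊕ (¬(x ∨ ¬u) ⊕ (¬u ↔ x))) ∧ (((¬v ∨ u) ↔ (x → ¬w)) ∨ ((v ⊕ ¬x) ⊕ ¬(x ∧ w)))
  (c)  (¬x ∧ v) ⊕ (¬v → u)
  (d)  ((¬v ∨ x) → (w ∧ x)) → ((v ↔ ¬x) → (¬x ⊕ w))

(b) fails at (0,0,1,0): the formula yields 0, g is 1.
(c) fails at (0,0,0,1): the formula yields 0, g is 1.
(d) fails at (0,0,0,0): the formula yields 1, g is 0.
(a) is the remaining candidate, and it agrees with g on all 16 inputs.

a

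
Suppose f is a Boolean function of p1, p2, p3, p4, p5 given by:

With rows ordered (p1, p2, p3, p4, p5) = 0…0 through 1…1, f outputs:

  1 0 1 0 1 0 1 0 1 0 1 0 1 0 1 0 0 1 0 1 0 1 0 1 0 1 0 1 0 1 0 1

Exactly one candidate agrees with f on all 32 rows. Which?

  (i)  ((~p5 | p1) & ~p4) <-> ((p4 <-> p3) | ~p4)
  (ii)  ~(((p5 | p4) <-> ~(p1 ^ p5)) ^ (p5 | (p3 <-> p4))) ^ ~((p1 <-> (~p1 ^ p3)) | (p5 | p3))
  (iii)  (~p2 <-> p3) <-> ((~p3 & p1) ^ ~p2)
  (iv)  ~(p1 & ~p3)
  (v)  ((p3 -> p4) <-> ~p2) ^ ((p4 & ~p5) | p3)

ii

(i) disagrees with f on (0,0,0,1,1) (formula → 1, table → 0); rule it out.
(iii) disagrees with f on (0,0,0,0,0) (formula → 0, table → 1); rule it out.
(iv) disagrees with f on (0,0,0,0,1) (formula → 1, table → 0); rule it out.
(v) disagrees with f on (0,0,0,0,1) (formula → 1, table → 0); rule it out.
Only (ii) survives; checking it on all 32 rows confirms it matches f.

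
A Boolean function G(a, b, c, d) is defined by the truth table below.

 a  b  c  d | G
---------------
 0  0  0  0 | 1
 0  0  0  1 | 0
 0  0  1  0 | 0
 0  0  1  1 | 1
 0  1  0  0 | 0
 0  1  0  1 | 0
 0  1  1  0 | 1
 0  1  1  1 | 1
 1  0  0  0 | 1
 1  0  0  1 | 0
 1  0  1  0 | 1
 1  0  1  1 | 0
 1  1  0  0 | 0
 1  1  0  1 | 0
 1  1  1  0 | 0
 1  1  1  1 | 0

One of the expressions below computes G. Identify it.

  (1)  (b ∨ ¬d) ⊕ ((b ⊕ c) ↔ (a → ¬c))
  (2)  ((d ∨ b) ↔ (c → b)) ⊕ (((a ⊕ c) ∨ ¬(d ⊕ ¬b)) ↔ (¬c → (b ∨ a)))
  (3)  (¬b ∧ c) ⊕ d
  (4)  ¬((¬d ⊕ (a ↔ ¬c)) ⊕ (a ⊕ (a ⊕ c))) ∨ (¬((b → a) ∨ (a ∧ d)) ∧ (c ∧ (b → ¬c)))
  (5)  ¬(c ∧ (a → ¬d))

1

(2) fails at (0,0,0,1): the formula yields 1, G is 0.
(3) fails at (0,0,0,0): the formula yields 0, G is 1.
(4) fails at (0,0,0,0): the formula yields 0, G is 1.
(5) fails at (0,0,0,1): the formula yields 1, G is 0.
(1) is the remaining candidate, and it agrees with G on all 16 inputs.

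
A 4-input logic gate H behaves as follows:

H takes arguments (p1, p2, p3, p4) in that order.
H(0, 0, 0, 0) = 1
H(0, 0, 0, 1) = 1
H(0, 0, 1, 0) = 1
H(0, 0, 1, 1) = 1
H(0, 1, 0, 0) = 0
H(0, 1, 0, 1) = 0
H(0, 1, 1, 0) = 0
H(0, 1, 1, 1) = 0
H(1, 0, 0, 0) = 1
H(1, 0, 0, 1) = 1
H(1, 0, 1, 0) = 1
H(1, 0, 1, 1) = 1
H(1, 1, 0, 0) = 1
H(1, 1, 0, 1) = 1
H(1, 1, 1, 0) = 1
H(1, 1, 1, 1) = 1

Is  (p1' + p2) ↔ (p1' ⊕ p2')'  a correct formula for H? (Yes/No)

Evaluate (p1' + p2) ↔ (p1' ⊕ p2')' on each row and compare to H:
  p1=0, p2=0, p3=0, p4=0: formula gives 1, H = 1 ✓
  p1=0, p2=0, p3=0, p4=1: formula gives 1, H = 1 ✓
  p1=0, p2=0, p3=1, p4=0: formula gives 1, H = 1 ✓
  p1=0, p2=0, p3=1, p4=1: formula gives 1, H = 1 ✓
  …and likewise for the remaining 12 rows.
No disagreement on any input; they are logically equivalent.

Yes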